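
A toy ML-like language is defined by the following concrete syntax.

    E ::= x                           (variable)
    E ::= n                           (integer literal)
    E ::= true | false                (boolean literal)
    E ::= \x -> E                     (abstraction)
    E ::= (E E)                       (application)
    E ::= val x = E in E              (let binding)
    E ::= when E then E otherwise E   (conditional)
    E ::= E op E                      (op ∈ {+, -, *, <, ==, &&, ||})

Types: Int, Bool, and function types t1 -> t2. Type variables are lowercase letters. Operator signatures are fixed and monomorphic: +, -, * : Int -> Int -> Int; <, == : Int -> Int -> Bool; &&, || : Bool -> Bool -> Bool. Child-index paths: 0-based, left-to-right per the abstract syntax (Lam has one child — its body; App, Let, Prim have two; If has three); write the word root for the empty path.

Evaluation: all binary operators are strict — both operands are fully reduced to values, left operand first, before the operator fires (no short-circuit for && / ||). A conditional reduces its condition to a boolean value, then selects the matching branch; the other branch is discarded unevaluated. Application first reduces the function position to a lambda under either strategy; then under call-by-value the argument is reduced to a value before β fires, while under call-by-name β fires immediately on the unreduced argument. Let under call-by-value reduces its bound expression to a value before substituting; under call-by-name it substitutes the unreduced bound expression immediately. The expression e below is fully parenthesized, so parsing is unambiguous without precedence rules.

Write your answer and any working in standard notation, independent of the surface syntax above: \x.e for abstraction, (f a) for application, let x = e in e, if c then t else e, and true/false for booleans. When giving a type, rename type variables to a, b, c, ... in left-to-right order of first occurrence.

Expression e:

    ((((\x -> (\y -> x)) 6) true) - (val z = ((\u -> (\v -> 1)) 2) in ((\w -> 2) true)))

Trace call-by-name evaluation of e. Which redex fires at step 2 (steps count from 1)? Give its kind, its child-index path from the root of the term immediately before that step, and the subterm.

Answer: beta at 0 : ((\y.6) true)

Working:
step 0: ((((\x.(\y.x)) 6) true) - (let z = ((\u.(\v.1)) 2) in ((\w.2) true)))
step 1: [beta@0.0] (((\y.6) true) - (let z = ((\u.(\v.1)) 2) in ((\w.2) true)))
step 2: [beta@0] (6 - (let z = ((\u.(\v.1)) 2) in ((\w.2) true)))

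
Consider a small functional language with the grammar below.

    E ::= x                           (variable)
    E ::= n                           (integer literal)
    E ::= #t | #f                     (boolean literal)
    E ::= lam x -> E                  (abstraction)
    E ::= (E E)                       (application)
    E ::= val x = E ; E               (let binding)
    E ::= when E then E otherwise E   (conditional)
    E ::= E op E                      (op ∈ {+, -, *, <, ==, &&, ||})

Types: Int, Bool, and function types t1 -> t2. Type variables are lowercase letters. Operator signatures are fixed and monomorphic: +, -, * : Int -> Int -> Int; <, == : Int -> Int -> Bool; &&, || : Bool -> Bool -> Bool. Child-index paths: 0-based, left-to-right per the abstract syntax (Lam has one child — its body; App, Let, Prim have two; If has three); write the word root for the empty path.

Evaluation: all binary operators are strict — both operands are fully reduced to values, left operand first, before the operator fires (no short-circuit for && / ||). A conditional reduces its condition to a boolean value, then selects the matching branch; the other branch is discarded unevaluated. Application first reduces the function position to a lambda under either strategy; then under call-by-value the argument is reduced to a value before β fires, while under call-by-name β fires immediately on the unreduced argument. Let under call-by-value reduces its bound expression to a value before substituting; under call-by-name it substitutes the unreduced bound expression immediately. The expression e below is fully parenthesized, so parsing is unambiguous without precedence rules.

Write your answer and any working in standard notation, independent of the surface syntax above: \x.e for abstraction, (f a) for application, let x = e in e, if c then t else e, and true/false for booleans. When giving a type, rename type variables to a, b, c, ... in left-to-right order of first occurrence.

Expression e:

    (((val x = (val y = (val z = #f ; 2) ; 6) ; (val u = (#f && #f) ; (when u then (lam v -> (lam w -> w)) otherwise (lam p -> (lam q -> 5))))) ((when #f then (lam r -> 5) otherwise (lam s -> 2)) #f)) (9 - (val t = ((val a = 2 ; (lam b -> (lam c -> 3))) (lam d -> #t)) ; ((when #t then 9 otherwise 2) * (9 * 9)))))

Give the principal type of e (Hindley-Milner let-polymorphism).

Answer: Int

Derivation:
let z : Bool
let y : Int
let x : Int
  unify Bool ~ Bool
  unify Bool ~ Bool
let u : Bool
u : Bool
  unify Bool ~ Bool
w : b
\w._ : b -> b
\v._ : a -> b -> b
\q._ : d -> Int
\p._ : c -> d -> Int
  unify a -> b -> b ~ c -> d -> Int
  unify a ~ c
  unify b -> b ~ d -> Int
  unify b ~ d
  unify d ~ Int
  unify Bool ~ Bool
\r._ : e -> Int
\s._ : f -> Int
  unify e -> Int ~ f -> Int
  unify e ~ f
  unify Int ~ Int
  unify f -> Int ~ Bool -> g
  unify f ~ Bool
  unify Int ~ g
_ _ : Int
  unify c -> Int -> Int ~ Int -> h
  unify c ~ Int
  unify Int -> Int ~ h
_ _ : Int -> Int
  unify Int ~ Int
let a : Int
\c._ : j -> Int
\b._ : i -> j -> Int
\d._ : k -> Bool
  unify i -> j -> Int ~ (k -> Bool) -> l
  unify i ~ k -> Bool
  unify j -> Int ~ l
_ _ : j -> Int
let t : forall. j -> Int
  unify Bool ~ Bool
  unify Int ~ Int
  unify Int ~ Int
  unify Int ~ Int
  unify Int ~ Int
  unify Int ~ Int
  unify Int ~ Int
  unify Int -> Int ~ Int -> m
  unify Int ~ Int
  unify Int ~ m
_ _ : Int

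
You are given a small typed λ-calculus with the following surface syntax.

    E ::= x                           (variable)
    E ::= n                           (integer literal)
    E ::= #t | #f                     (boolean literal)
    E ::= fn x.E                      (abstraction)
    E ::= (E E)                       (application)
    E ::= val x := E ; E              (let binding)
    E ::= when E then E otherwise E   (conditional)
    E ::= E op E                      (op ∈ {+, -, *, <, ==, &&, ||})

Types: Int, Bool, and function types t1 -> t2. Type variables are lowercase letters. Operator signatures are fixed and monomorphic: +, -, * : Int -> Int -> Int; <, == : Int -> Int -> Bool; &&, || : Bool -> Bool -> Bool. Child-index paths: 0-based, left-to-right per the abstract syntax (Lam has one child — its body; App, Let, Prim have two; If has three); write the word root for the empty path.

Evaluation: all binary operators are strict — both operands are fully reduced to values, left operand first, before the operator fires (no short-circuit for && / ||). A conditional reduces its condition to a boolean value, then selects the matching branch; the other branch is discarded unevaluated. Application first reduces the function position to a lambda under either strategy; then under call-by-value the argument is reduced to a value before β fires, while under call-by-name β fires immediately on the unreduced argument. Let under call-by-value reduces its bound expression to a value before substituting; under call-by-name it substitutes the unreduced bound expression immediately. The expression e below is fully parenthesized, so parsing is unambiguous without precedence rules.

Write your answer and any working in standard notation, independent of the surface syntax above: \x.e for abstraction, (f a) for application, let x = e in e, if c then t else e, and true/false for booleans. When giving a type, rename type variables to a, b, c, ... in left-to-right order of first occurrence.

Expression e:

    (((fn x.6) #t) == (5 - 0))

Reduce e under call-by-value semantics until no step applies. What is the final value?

Trace:
step 0: (((\x.6) true) == (5 - 0))
step 1: [beta@0] (6 == (5 - 0))
step 2: [delta@1] (6 == 5)
step 3: [delta@root] false

Answer: false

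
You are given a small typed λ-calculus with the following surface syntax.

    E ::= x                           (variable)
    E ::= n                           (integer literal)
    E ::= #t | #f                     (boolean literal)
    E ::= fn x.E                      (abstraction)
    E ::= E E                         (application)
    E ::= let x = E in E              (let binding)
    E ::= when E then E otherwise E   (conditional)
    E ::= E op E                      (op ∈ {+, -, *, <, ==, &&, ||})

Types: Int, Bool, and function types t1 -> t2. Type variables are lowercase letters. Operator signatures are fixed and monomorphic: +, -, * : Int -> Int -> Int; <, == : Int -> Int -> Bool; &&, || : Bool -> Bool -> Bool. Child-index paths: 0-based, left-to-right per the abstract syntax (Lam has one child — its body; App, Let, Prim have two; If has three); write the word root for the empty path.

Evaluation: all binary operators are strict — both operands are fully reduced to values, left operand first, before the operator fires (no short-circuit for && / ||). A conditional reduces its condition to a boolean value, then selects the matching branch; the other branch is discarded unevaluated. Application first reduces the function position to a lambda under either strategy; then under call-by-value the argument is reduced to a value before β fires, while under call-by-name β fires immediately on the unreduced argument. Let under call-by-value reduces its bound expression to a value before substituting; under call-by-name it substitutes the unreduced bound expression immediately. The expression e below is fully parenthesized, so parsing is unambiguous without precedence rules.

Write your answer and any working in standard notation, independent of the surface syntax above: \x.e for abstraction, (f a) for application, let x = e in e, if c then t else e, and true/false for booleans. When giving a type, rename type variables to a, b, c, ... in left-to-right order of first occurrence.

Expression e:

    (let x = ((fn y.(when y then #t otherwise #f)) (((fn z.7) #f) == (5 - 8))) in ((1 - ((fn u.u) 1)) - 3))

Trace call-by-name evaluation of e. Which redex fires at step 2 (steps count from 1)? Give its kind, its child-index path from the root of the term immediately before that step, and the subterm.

Trace:
step 0: (let x = ((\y.(if y then true else false)) (((\z.7) false) == (5 - 8))) in ((1 - ((\u.u) 1)) - 3))
step 1: [let@root] ((1 - ((\u.u) 1)) - 3)
step 2: [beta@0.1] ((1 - 1) - 3)

Answer: beta at 0.1 : ((\u.u) 1)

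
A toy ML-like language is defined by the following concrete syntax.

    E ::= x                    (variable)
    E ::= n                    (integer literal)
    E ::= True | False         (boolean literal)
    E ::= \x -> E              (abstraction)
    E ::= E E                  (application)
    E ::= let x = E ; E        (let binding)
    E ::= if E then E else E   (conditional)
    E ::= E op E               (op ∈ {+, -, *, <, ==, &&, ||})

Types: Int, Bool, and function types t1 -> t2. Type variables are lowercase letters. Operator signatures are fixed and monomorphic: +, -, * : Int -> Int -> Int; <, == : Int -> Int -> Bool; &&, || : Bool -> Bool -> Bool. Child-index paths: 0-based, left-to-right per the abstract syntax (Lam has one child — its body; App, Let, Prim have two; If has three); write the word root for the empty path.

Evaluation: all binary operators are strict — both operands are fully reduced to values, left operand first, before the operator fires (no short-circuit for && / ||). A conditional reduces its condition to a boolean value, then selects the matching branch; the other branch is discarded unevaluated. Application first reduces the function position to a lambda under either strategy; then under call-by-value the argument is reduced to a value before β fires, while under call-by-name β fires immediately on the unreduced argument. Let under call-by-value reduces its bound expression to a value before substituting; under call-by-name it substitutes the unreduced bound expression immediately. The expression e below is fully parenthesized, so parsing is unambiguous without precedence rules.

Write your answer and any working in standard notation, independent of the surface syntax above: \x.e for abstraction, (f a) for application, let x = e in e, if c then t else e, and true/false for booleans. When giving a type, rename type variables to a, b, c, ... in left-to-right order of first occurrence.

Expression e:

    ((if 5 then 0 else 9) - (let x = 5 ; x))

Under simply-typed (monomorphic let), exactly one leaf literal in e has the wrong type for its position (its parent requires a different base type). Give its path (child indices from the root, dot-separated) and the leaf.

Answer: 0.0 : 5

Working:
  unify Int ~ Bool
  FAIL: mismatch Int ~ Bool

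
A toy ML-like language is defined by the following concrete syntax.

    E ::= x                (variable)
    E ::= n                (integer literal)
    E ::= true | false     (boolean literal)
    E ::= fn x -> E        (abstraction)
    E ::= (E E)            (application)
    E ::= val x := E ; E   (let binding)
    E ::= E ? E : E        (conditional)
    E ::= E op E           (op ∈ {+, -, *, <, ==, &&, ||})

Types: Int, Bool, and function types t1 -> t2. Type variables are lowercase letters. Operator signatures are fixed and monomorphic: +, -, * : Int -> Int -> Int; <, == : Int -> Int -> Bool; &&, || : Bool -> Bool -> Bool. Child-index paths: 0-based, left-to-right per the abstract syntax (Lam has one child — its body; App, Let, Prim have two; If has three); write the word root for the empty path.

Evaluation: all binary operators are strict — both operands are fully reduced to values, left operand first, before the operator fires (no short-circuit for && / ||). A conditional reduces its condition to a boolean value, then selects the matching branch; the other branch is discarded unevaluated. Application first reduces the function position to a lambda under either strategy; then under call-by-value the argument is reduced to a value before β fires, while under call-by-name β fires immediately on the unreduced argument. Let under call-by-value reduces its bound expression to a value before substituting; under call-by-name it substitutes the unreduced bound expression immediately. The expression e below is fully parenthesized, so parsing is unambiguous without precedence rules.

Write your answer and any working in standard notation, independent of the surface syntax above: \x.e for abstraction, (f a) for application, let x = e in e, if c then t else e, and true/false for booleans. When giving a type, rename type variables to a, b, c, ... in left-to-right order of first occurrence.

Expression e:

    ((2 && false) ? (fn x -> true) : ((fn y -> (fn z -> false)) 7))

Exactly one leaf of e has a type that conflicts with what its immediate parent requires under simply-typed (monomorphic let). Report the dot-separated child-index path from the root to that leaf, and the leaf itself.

Trace:
  unify Int ~ Bool
  FAIL: mismatch Int ~ Bool

Answer: 0.0 : 2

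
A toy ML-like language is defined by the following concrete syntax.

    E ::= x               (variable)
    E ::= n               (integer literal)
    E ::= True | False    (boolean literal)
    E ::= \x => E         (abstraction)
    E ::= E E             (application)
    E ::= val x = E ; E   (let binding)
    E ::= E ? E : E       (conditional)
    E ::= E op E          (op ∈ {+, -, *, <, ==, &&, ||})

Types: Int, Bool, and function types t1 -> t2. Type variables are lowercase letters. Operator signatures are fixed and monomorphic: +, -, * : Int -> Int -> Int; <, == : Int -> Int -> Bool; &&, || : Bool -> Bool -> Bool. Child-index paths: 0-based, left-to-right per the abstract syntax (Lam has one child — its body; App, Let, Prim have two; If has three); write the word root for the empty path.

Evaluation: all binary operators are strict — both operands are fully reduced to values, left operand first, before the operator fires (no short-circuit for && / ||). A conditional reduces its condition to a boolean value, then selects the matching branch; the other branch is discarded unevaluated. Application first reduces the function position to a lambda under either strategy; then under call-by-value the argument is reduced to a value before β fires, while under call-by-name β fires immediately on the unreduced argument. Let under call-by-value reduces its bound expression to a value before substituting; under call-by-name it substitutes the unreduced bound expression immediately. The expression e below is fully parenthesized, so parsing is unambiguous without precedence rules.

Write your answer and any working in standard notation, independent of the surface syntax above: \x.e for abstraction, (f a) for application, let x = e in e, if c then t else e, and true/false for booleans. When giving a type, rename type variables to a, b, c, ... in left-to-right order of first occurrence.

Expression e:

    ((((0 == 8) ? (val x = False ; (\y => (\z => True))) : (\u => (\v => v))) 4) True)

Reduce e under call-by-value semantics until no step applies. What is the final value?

Answer: true

Trace:
step 0: (((if (0 == 8) then (let x = false in (\y.(\z.true))) else (\u.(\v.v))) 4) true)
step 1: [delta@0.0.0] (((if false then (let x = false in (\y.(\z.true))) else (\u.(\v.v))) 4) true)
step 2: [if@0.0] (((\u.(\v.v)) 4) true)
step 3: [beta@0] ((\v.v) true)
step 4: [beta@root] true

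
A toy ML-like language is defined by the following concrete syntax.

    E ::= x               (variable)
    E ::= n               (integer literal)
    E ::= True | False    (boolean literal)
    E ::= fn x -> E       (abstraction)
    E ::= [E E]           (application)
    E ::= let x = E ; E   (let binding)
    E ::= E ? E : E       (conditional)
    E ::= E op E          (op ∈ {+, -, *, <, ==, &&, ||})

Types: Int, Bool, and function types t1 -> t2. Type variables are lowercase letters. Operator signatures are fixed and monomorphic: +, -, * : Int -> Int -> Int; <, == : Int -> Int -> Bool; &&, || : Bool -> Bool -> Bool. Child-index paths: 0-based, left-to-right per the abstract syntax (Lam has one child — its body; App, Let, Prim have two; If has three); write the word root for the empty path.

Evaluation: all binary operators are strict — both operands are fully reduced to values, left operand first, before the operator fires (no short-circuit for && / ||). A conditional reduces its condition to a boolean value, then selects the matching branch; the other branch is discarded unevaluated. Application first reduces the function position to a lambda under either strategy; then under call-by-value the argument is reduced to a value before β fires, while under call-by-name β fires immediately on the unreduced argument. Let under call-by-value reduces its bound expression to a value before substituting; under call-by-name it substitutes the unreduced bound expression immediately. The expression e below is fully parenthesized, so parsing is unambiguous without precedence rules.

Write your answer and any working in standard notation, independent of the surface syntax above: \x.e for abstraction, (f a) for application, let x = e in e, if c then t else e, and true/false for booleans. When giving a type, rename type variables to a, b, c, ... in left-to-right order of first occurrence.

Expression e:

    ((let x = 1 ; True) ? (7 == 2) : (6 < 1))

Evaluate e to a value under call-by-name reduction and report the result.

Trace:
step 0: (if (let x = 1 in true) then (7 == 2) else (6 < 1))
step 1: [let@0] (if true then (7 == 2) else (6 < 1))
step 2: [if@root] (7 == 2)
step 3: [delta@root] false

Answer: false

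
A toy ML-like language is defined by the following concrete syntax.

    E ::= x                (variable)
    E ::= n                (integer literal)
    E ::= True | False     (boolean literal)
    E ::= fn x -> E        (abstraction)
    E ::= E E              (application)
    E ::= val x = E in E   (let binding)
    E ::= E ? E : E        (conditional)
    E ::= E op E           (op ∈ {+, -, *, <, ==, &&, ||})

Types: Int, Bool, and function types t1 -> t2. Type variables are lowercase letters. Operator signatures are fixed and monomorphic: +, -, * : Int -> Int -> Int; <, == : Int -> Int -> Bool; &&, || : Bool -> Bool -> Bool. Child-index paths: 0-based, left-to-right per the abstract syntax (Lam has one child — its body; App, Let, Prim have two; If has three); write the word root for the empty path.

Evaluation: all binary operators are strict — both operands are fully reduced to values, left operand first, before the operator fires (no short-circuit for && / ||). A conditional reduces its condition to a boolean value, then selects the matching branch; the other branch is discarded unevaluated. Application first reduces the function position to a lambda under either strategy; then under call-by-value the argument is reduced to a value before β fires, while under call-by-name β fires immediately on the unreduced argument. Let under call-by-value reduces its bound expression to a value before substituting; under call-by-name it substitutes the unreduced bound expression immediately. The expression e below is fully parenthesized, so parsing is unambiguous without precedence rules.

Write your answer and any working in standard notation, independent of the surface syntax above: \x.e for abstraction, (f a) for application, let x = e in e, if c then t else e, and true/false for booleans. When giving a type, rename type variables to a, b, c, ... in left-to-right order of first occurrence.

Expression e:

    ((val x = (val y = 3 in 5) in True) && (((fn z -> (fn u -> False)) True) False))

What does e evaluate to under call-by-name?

Answer: false

Working:
step 0: ((let x = (let y = 3 in 5) in true) && (((\z.(\u.false)) true) false))
step 1: [let@0] (true && (((\z.(\u.false)) true) false))
step 2: [beta@1.0] (true && ((\u.false) false))
step 3: [beta@1] (true && false)
step 4: [delta@root] false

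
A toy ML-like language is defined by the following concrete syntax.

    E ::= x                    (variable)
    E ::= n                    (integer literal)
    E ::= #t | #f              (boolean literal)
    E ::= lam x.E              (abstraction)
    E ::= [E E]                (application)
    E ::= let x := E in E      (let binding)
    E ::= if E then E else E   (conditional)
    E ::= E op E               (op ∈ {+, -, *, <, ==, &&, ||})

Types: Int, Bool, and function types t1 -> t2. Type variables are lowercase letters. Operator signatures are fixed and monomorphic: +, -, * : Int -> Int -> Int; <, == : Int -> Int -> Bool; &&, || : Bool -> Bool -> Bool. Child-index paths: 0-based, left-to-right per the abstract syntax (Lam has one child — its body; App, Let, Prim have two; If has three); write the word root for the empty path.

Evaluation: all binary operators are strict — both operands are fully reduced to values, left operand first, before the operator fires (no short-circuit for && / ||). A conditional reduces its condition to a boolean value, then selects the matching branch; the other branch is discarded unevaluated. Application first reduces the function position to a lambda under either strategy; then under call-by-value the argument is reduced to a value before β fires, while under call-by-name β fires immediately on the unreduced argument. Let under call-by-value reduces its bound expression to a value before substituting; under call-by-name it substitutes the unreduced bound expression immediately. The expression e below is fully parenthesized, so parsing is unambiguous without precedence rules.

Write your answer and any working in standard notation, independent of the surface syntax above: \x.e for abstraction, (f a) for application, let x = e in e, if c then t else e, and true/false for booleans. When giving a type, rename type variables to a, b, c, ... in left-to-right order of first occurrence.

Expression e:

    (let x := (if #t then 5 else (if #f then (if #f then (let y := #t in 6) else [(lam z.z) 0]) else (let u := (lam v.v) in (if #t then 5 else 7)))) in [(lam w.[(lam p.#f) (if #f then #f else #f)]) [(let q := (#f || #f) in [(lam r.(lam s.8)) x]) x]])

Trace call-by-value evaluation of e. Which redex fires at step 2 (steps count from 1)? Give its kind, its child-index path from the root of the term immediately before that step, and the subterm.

Trace:
step 0: (let x = (if true then 5 else (if false then (if false then (let y = true in 6) else ((\z.z) 0)) else (let u = (\v.v) in (if true then 5 else 7)))) in ((\w.((\p.false) (if false then false else false))) ((let q = (false || false) in ((\r.(\s.8)) x)) x)))
step 1: [if@0] (let x = 5 in ((\w.((\p.false) (if false then false else false))) ((let q = (false || false) in ((\r.(\s.8)) x)) x)))
step 2: [let@root] ((\w.((\p.false) (if false then false else false))) ((let q = (false || false) in ((\r.(\s.8)) 5)) 5))

Answer: let at root : (let x = 5 in ((\w.((\p.false) (if false then false else false))) ((let q = (false || false) in ((\r.(\s.8)) x)) x)))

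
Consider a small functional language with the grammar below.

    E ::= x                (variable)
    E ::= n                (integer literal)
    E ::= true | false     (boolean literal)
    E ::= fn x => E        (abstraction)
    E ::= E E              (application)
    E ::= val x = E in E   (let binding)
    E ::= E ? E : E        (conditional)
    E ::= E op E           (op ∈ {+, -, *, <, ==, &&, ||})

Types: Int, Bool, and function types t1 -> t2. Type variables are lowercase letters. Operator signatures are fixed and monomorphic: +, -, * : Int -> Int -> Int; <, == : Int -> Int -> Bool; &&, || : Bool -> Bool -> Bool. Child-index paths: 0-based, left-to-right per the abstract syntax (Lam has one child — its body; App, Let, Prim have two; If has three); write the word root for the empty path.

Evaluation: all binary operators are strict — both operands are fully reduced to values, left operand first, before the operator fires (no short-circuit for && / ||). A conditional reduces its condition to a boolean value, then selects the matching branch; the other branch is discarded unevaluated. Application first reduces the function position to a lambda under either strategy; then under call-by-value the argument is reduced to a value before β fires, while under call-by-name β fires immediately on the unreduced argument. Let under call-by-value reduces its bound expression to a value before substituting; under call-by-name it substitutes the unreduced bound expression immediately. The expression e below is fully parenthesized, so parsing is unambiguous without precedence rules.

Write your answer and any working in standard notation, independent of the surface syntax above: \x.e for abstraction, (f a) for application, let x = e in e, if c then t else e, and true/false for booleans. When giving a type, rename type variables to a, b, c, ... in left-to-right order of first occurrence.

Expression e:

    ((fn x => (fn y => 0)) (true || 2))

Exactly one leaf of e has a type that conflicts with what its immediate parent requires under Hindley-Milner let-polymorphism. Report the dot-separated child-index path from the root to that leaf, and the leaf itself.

Derivation:
\y._ : b -> Int
\x._ : a -> b -> Int
  unify Bool ~ Bool
  unify Int ~ Bool
  FAIL: mismatch Int ~ Bool

Answer: 1.1 : 2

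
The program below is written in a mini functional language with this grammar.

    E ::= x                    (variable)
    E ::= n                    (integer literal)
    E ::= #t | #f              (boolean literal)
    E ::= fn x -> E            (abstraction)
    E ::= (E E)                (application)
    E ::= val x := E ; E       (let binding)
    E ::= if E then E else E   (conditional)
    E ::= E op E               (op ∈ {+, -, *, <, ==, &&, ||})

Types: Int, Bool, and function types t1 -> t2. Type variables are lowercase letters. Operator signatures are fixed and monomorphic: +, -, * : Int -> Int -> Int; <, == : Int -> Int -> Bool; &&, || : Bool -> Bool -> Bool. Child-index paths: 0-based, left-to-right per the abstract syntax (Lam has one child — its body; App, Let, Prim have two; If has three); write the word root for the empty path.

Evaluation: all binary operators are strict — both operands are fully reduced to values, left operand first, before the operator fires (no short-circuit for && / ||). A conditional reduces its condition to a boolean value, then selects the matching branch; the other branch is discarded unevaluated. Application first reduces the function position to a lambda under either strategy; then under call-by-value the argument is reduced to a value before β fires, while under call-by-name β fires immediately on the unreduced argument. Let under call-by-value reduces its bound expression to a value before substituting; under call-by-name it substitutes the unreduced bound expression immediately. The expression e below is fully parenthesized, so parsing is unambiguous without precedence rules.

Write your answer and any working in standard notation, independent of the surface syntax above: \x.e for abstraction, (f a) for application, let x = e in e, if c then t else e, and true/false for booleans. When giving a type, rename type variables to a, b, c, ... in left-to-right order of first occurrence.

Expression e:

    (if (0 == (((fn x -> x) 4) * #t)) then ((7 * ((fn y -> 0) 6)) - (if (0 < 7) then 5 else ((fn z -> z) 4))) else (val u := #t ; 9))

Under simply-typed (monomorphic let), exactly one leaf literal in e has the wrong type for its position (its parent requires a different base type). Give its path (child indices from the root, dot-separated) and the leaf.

Derivation:
  unify Int ~ Int
x : a
\x._ : a -> a
  unify a -> a ~ Int -> b
  unify a ~ Int
  unify Int ~ b
_ _ : Int
  unify Int ~ Int
  unify Bool ~ Int
  FAIL: mismatch Bool ~ Int

Answer: 0.1.1 : true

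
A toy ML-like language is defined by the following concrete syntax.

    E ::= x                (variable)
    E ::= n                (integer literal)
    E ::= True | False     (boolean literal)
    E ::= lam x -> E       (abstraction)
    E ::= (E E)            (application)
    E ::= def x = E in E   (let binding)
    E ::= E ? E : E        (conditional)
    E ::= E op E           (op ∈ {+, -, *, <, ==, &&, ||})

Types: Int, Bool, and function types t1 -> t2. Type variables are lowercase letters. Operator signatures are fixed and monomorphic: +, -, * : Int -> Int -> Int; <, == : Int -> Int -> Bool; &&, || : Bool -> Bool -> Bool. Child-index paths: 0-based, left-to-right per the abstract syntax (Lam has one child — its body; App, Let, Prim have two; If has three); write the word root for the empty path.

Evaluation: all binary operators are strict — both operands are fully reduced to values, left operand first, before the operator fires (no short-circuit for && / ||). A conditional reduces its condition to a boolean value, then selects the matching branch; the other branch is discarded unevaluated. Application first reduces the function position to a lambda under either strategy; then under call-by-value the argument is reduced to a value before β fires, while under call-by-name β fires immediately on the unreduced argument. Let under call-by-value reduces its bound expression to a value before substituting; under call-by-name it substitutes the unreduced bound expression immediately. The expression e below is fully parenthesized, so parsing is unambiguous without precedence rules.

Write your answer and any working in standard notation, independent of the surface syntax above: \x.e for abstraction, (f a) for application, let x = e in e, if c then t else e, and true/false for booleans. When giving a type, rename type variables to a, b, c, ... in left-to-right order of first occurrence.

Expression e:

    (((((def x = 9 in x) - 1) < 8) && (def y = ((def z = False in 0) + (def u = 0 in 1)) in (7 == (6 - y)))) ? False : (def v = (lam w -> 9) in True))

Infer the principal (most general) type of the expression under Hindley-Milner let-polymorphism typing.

Working:
let x : Int
x : Int
  unify Int ~ Int
  unify Int ~ Int
  unify Int ~ Int
  unify Int ~ Int
  unify Bool ~ Bool
let z : Bool
  unify Int ~ Int
let u : Int
  unify Int ~ Int
let y : Int
  unify Int ~ Int
  unify Int ~ Int
y : Int
  unify Int ~ Int
  unify Int ~ Int
  unify Bool ~ Bool
  unify Bool ~ Bool
\w._ : a -> Int
let v : forall. a -> Int
  unify Bool ~ Bool

Answer: Bool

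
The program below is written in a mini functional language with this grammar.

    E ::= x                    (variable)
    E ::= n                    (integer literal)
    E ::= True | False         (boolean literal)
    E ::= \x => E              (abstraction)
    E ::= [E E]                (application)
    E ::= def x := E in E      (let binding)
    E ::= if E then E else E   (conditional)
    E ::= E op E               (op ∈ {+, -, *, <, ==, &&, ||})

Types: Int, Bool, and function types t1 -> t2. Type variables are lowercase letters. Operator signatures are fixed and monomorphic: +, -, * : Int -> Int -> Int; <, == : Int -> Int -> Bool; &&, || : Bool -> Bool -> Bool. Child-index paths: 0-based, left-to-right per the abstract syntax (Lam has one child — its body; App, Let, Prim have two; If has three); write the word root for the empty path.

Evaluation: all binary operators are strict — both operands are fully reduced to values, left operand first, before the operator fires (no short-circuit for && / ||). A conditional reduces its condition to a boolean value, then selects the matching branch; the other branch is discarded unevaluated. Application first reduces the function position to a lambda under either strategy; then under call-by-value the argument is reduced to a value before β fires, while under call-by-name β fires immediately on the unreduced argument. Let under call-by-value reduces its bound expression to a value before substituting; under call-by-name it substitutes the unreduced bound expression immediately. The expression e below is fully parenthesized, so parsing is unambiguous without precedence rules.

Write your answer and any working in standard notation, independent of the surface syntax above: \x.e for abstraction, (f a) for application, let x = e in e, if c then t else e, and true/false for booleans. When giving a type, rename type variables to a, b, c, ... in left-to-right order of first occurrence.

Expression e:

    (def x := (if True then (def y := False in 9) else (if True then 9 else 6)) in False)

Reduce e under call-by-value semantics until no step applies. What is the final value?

Trace:
step 0: (let x = (if true then (let y = false in 9) else (if true then 9 else 6)) in false)
step 1: [if@0] (let x = (let y = false in 9) in false)
step 2: [let@0] (let x = 9 in false)
step 3: [let@root] false

Answer: false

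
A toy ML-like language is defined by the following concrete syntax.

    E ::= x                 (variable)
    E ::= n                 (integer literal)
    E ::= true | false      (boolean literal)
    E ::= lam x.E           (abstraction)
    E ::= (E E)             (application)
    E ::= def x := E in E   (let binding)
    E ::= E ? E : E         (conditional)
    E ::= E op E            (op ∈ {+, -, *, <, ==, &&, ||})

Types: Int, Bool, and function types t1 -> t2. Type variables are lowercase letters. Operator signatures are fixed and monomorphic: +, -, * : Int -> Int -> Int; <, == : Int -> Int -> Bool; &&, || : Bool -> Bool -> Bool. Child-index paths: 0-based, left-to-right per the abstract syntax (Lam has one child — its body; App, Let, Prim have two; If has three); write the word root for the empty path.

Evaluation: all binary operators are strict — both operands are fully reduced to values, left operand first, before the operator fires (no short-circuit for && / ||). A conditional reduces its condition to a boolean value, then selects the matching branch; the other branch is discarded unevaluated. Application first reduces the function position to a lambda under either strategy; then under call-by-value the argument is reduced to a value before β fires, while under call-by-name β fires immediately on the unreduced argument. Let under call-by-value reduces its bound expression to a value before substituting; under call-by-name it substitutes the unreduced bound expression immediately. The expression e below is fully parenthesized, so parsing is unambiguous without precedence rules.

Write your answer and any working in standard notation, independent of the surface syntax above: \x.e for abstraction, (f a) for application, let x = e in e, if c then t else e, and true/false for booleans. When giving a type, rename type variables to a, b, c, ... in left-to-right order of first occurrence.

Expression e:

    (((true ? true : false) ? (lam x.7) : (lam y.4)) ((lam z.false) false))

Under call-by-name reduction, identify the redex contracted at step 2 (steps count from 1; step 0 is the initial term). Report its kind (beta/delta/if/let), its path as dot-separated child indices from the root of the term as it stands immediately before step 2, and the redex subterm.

Answer: if at 0 : (if true then (\x.7) else (\y.4))

Working:
step 0: ((if (if true then true else false) then (\x.7) else (\y.4)) ((\z.false) false))
step 1: [if@0.0] ((if true then (\x.7) else (\y.4)) ((\z.false) false))
step 2: [if@0] ((\x.7) ((\z.false) false))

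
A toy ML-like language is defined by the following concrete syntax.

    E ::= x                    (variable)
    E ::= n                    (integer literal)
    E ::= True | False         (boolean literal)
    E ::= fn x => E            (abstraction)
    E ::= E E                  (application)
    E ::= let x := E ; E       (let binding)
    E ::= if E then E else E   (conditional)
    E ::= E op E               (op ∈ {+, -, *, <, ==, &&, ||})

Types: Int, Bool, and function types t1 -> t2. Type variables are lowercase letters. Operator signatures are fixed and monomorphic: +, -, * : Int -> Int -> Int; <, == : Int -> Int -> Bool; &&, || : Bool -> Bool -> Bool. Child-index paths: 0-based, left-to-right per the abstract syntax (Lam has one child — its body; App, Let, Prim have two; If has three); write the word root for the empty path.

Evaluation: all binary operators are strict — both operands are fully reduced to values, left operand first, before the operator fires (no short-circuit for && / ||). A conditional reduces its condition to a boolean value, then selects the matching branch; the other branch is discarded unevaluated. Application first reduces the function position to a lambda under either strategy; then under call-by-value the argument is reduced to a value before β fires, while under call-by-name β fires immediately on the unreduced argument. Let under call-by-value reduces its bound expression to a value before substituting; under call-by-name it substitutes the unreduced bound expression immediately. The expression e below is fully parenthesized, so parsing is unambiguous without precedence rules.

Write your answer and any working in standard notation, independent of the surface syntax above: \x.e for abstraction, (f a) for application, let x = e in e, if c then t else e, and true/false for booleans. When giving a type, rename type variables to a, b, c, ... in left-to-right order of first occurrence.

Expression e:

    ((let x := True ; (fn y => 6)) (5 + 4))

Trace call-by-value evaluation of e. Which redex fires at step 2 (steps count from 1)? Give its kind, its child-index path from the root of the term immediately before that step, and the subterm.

Answer: delta at 1 : (5 + 4)

Derivation:
step 0: ((let x = true in (\y.6)) (5 + 4))
step 1: [let@0] ((\y.6) (5 + 4))
step 2: [delta@1] ((\y.6) 9)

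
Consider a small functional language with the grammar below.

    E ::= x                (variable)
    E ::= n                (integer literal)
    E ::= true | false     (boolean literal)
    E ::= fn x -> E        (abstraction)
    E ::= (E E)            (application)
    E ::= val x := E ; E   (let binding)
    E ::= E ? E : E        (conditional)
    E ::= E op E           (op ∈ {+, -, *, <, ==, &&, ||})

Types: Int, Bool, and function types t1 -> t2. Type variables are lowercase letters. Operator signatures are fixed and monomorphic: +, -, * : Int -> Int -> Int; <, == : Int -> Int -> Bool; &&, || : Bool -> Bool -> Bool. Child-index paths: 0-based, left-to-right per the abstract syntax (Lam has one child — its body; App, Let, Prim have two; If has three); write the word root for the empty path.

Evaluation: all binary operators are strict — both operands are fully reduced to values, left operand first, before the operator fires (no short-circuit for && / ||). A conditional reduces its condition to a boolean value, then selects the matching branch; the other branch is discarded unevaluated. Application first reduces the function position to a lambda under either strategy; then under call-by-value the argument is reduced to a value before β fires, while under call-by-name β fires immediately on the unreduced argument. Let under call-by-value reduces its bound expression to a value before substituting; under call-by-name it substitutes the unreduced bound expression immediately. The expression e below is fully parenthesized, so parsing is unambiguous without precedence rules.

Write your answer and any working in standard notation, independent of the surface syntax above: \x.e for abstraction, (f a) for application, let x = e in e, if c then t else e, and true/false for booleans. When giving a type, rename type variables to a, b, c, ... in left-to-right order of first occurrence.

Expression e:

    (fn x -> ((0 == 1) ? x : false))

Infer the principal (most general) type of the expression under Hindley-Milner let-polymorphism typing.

Answer: Bool -> Bool

Trace:
  unify Int ~ Int
  unify Int ~ Int
  unify Bool ~ Bool
x : a
  unify a ~ Bool
\x._ : Bool -> Bool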